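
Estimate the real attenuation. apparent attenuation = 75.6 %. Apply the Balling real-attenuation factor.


RA = AA · 0.8192
RA = 75.6 · 0.8192

61.9315 %


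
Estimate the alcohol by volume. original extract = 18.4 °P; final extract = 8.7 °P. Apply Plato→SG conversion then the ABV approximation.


SG = 259/(259 − P);  ABV = (OG − FG)·131.25
OG = 259/(259 − 18.4) = 1.0765
FG = 259/(259 − 8.7) = 1.0348
ABV = (1.0765 − 1.0348)·131.25

5.4754 % ABV


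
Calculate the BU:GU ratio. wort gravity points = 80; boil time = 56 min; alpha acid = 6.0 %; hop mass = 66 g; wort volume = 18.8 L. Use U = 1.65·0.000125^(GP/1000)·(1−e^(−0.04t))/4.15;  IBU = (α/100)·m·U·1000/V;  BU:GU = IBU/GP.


U = 1.65·0.000125^(80/1000)·(1−e^(−0.04·56))/4.15 = 0.1731
IBU = (6.0/100)·66·0.1731·1000/18.8 = 36.4620
BU:GU = 36.4620/80

0.4558


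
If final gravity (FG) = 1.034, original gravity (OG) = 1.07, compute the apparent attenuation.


AA = (OG − FG)/(OG − 1) · 100
AA = (1.07 − 1.034)/(1.07 − 1) · 100

51.4286 %


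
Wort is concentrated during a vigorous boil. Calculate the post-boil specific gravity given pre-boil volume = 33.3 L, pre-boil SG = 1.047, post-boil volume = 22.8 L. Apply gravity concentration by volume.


SG_post = 1 + (SG_pre − 1)·V_pre/V_post
pts_pre = (1.047 − 1)·1000 = 47.0000
pts_post = 47.0000·33.3/22.8 = 68.6447
SG_post = 1 + 68.6447/1000

1.0686


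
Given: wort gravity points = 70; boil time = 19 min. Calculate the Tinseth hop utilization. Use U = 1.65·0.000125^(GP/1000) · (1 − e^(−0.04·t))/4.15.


bigness = 1.65·0.000125^(70/1000) = 0.8796
boil_factor = (1 − e^(−0.04·19))/4.15 = 0.1283
U = 0.8796 · 0.1283

0.1128


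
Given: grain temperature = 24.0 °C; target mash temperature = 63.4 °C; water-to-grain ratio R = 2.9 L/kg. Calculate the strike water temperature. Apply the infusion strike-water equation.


T_strike = (0.41/R)·(T_mash − T_grain) + T_mash
T_strike = (0.41/2.9)·(63.4 − 24.0) + 63.4

68.9703 °C


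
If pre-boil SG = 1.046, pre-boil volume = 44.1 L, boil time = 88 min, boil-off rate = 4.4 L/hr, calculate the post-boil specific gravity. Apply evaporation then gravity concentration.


V_post = V_pre − rate·(t/60);  SG_post = 1 + (SG_pre−1)·V_pre/V_post
V_post = 44.1 − 4.4·(88/60) = 37.6467
SG_post = 1 + (1.046 − 1)·44.1/37.6467

1.0539


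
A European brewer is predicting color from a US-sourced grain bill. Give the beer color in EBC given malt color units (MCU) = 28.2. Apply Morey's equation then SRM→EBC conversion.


SRM = 1.4922·MCU^0.6859;  EBC = SRM·1.97
SRM = 1.4922·28.2^0.6859 = 14.7419
EBC = 14.7419·1.97

29.0415 EBC


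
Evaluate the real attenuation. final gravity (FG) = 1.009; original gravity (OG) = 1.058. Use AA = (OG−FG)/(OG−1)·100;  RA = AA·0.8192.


AA = (1.058 − 1.009)/(1.058 − 1)·100 = 84.4828
RA = 84.4828·0.8192

69.2083 %


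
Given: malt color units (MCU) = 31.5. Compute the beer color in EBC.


SRM = 1.4922·MCU^0.6859;  EBC = SRM·1.97
SRM = 1.4922·31.5^0.6859 = 15.9044
EBC = 15.9044·1.97

31.3317 EBC


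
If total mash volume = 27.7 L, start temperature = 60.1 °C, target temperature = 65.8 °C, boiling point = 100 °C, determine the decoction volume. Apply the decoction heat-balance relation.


V_dec = V_total·(T_target − T_start)/(T_boil − T_start)
V_dec = 27.7·(65.8 − 60.1)/(100 − 60.1)

3.9571 L


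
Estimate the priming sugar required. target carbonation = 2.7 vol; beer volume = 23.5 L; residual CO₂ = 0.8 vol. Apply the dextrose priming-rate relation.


sugar = (target − residual)·4.0·V
sugar = (2.7 − 0.8)·4.0·23.5

178.6000 g


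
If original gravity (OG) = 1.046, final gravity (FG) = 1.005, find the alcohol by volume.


ABV = (OG − FG) · 131.25
ABV = (1.046 − 1.005) · 131.25

5.3813 % ABV


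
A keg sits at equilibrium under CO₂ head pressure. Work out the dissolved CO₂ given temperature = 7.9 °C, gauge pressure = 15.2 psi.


vols = (P + 14.695)·(0.01821 + 0.09011·e^(−0.04·T))
vols = (15.2 + 14.695)·(0.01821 + 0.09011·e^(−0.04·7.9))

2.5084 volumes


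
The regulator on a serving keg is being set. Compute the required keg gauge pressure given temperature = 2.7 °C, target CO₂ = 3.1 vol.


psi = vols/(0.01821 + 0.09011·e^(−0.04·T)) − 14.695
psi = 3.1/(0.01821 + 0.09011·e^(−0.04·2.7)) − 14.695

16.5880 psi


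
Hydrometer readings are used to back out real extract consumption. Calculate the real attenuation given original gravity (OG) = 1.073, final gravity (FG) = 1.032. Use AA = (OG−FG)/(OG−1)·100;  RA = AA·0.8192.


AA = (1.073 − 1.032)/(1.073 − 1)·100 = 56.1644
RA = 56.1644·0.8192

46.0099 %


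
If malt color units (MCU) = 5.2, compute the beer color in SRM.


SRM = 1.4922 · MCU^0.6859
SRM = 1.4922 · 5.2^0.6859

4.6231 SRM


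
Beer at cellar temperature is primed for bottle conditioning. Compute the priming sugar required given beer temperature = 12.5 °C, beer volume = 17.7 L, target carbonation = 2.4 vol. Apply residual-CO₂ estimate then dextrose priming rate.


residual = 14.695·(0.01821 + 0.09011·e^(−0.04·T));  sugar = (target − residual)·4.0·V
residual = 14.695·(0.01821 + 0.09011·e^(−0.04·12.5)) = 1.0707
sugar = (2.4 − 1.0707)·4.0·17.7

94.1114 g


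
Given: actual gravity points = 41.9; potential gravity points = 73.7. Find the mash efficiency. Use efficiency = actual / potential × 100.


efficiency = 41.9 / 73.7 × 100

56.8521 %


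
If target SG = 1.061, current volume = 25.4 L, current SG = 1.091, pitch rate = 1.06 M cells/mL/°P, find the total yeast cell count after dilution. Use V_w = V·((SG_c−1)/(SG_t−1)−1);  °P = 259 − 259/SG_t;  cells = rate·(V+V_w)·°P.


V_w = 25.4·((1.091−1)/(1.061−1)−1) = 12.4918
V_final = 25.4 + 12.4918 = 37.8918
°P = 259 − 259/1.061 = 14.8907
cells = 1.06·37.8918·14.8907

598.0884 billion cells


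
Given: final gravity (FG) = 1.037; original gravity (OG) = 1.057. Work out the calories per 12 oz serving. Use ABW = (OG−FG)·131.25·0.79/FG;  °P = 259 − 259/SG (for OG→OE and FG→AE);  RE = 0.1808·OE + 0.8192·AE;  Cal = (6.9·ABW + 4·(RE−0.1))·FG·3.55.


ABW = (1.057 − 1.037)·131.25·0.79/1.037 = 1.9998
OE = 259 − 259/1.057 = 13.9669 °P
AE = 259 − 259/1.037 = 9.2411 °P
RE = 0.1808·13.9669 + 0.8192·9.2411 = 10.0955 °P
Cal = (6.9·1.9998 + 4·(10.0955−0.1))·1.037·3.55

197.9843 kcal


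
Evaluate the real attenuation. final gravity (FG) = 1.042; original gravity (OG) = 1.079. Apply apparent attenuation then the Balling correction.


AA = (OG−FG)/(OG−1)·100;  RA = AA·0.8192
AA = (1.079 − 1.042)/(1.079 − 1)·100 = 46.8354
RA = 46.8354·0.8192

38.3676 %


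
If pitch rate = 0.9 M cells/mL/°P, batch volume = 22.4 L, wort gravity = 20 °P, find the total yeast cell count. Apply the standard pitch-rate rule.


cells (billions) = rate · V_L · °P
cells = 0.9 · 22.4 · 20

403.2000 billion cells


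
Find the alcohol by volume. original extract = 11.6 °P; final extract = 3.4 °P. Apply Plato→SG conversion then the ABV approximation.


SG = 259/(259 − P);  ABV = (OG − FG)·131.25
OG = 259/(259 − 11.6) = 1.0469
FG = 259/(259 − 3.4) = 1.0133
ABV = (1.0469 − 1.0133)·131.25

4.4081 % ABV


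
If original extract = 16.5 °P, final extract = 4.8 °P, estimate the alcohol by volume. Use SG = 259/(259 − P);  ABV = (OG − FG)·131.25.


OG = 259/(259 − 16.5) = 1.0680
FG = 259/(259 − 4.8) = 1.0189
ABV = (1.0680 − 1.0189)·131.25

6.4520 % ABV


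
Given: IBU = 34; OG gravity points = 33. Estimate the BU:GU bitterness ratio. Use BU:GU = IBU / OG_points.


BU:GU = 34 / 33

1.0303


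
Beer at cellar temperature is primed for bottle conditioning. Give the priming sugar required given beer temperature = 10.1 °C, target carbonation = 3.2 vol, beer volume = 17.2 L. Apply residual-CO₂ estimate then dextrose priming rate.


residual = 14.695·(0.01821 + 0.09011·e^(−0.04·T));  sugar = (target − residual)·4.0·V
residual = 14.695·(0.01821 + 0.09011·e^(−0.04·10.1)) = 1.1517
sugar = (3.2 − 1.1517)·4.0·17.2

140.9252 g


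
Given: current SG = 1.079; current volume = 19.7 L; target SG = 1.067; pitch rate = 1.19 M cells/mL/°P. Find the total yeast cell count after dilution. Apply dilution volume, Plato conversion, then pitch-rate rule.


V_w = V·((SG_c−1)/(SG_t−1)−1);  °P = 259 − 259/SG_t;  cells = rate·(V+V_w)·°P
V_w = 19.7·((1.079−1)/(1.067−1)−1) = 3.5284
V_final = 19.7 + 3.5284 = 23.2284
°P = 259 − 259/1.067 = 16.2634
cells = 1.19·23.2284·16.2634

449.5475 billion cells


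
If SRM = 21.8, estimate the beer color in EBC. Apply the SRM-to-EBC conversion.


EBC = SRM · 1.97
EBC = 21.8 · 1.97

42.9460 EBC


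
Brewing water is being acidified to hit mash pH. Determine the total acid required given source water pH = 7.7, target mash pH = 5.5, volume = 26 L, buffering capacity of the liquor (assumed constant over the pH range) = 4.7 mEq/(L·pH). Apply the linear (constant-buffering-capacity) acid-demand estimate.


acid = buffering capacity · (pH_source − pH_target) · V
acid = 4.7 · (7.7 − 5.5) · 26

268.8400 mEq


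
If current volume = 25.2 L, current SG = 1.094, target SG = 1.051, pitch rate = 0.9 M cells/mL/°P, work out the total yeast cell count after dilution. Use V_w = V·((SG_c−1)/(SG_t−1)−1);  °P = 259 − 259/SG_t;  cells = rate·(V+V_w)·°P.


V_w = 25.2·((1.094−1)/(1.051−1)−1) = 21.2471
V_final = 25.2 + 21.2471 = 46.4471
°P = 259 − 259/1.051 = 12.5680
cells = 0.9·46.4471·12.5680

525.3732 billion cells


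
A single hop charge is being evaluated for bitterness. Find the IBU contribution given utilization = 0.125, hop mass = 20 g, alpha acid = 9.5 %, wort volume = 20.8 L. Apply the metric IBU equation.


IBU = (α/100)·mass·U·1000 / V
IBU = (9.5/100)·20·0.125·1000 / 20.8

11.4183 IBU


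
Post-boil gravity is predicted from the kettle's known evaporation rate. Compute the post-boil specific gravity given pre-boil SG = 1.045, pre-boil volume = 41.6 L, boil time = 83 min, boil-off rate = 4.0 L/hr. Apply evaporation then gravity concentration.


V_post = V_pre − rate·(t/60);  SG_post = 1 + (SG_pre−1)·V_pre/V_post
V_post = 41.6 − 4.0·(83/60) = 36.0667
SG_post = 1 + (1.045 − 1)·41.6/36.0667

1.0519


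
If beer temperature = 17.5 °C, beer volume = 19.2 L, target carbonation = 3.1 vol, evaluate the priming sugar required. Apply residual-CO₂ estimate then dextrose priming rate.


residual = 14.695·(0.01821 + 0.09011·e^(−0.04·T));  sugar = (target − residual)·4.0·V
residual = 14.695·(0.01821 + 0.09011·e^(−0.04·17.5)) = 0.9252
sugar = (3.1 − 0.9252)·4.0·19.2

167.0279 g


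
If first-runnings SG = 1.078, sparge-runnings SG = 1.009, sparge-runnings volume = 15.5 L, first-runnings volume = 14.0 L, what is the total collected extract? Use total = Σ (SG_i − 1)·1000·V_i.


first = (1.078 − 1)·1000·14.0 = 1092.0000
sparge = (1.009 − 1)·1000·15.5 = 139.5000
total = 1092.0000 + 139.5000

1231.5000 gravity·L


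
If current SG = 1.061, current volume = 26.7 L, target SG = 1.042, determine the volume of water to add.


V_water = V·((SG_curr − 1)/(SG_target − 1) − 1)
V_water = 26.7·((1.061 − 1)/(1.042 − 1) − 1)

12.0786 L


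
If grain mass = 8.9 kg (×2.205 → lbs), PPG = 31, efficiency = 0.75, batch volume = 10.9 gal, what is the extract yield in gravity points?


points = lbs × PPG × eff / vol
lbs = 8.9 × 2.205 = 19.6245
points = 19.6245 × 31 × 0.75 / 10.9

41.8596 points


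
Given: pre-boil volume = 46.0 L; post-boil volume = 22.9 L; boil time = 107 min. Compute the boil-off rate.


rate = (V_pre − V_post) / (t_min/60)
rate = (46.0 − 22.9) / (107/60)

12.9533 L/hr


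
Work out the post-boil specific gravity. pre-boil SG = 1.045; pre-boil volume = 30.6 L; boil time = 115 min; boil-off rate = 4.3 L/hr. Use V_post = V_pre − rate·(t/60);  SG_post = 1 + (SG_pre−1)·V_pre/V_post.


V_post = 30.6 − 4.3·(115/60) = 22.3583
SG_post = 1 + (1.045 − 1)·30.6/22.3583

1.0616


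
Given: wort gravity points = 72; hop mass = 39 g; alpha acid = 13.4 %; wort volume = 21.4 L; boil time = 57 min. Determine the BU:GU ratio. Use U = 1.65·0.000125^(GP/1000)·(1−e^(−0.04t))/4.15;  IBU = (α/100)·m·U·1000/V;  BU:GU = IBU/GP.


U = 1.65·0.000125^(72/1000)·(1−e^(−0.04·57))/4.15 = 0.1869
IBU = (13.4/100)·39·0.1869·1000/21.4 = 45.6360
BU:GU = 45.6360/72

0.6338


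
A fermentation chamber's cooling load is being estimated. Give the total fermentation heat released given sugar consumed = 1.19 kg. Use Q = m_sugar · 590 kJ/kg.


Q = 1.19 · 590

702.1000 kJ


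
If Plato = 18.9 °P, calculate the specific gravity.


SG = 259/(259 − P)
SG = 259/(259 − 18.9)

1.0787


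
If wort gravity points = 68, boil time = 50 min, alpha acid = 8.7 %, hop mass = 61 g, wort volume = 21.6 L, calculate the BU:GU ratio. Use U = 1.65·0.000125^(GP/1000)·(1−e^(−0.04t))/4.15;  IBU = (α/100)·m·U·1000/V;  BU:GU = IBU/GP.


U = 1.65·0.000125^(68/1000)·(1−e^(−0.04·50))/4.15 = 0.1866
IBU = (8.7/100)·61·0.1866·1000/21.6 = 45.8426
BU:GU = 45.8426/68

0.6742


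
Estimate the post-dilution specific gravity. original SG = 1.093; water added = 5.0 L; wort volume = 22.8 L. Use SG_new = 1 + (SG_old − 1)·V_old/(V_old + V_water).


pts = (1.093 − 1)·1000·22.8/(22.8 + 5.0) = 76.2734
SG_new = 1 + 76.2734/1000

1.0763


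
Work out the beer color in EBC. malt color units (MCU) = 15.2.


SRM = 1.4922·MCU^0.6859;  EBC = SRM·1.97
SRM = 1.4922·15.2^0.6859 = 9.6484
EBC = 9.6484·1.97

19.0073 EBC


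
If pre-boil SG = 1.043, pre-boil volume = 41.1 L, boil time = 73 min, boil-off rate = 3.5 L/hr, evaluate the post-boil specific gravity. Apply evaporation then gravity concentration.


V_post = V_pre − rate·(t/60);  SG_post = 1 + (SG_pre−1)·V_pre/V_post
V_post = 41.1 − 3.5·(73/60) = 36.8417
SG_post = 1 + (1.043 − 1)·41.1/36.8417

1.0480


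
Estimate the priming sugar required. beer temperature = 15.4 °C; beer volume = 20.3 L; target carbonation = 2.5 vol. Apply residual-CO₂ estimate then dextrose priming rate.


residual = 14.695·(0.01821 + 0.09011·e^(−0.04·T));  sugar = (target − residual)·4.0·V
residual = 14.695·(0.01821 + 0.09011·e^(−0.04·15.4)) = 0.9828
sugar = (2.5 − 0.9828)·4.0·20.3

123.1983 g


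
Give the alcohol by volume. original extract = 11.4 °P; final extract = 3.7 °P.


SG = 259/(259 − P);  ABV = (OG − FG)·131.25
OG = 259/(259 − 11.4) = 1.0460
FG = 259/(259 − 3.7) = 1.0145
ABV = (1.0460 − 1.0145)·131.25

4.1408 % ABV


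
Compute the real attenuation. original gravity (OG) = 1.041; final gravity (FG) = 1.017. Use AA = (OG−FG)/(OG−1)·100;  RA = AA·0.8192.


AA = (1.041 − 1.017)/(1.041 − 1)·100 = 58.5366
RA = 58.5366·0.8192

47.9532 %


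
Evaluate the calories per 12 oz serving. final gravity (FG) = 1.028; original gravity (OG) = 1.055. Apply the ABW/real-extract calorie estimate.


ABW = (OG−FG)·131.25·0.79/FG;  °P = 259 − 259/SG (for OG→OE and FG→AE);  RE = 0.1808·OE + 0.8192·AE;  Cal = (6.9·ABW + 4·(RE−0.1))·FG·3.55
ABW = (1.055 − 1.028)·131.25·0.79/1.028 = 2.7233
OE = 259 − 259/1.055 = 13.5024 °P
AE = 259 − 259/1.028 = 7.0545 °P
RE = 0.1808·13.5024 + 0.8192·7.0545 = 8.2203 °P
Cal = (6.9·2.7233 + 4·(8.2203−0.1))·1.028·3.55

187.1115 kcal


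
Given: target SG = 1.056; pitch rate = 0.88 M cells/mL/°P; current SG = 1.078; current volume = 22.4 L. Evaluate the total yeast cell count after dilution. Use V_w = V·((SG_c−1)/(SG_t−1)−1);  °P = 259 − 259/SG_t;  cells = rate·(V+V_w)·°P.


V_w = 22.4·((1.078−1)/(1.056−1)−1) = 8.8000
V_final = 22.4 + 8.8000 = 31.2000
°P = 259 − 259/1.056 = 13.7348
cells = 0.88·31.2000·13.7348

377.1040 billion cells


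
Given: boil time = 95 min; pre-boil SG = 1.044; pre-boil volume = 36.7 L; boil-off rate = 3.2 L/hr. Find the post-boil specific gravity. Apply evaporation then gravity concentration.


V_post = V_pre − rate·(t/60);  SG_post = 1 + (SG_pre−1)·V_pre/V_post
V_post = 36.7 − 3.2·(95/60) = 31.6333
SG_post = 1 + (1.044 − 1)·36.7/31.6333

1.0510


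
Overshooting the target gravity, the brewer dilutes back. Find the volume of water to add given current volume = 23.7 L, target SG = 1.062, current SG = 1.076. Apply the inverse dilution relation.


V_water = V·((SG_curr − 1)/(SG_target − 1) − 1)
V_water = 23.7·((1.076 − 1)/(1.062 − 1) − 1)

5.3516 L


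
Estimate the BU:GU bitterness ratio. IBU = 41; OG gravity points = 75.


BU:GU = IBU / OG_points
BU:GU = 41 / 75

0.5467


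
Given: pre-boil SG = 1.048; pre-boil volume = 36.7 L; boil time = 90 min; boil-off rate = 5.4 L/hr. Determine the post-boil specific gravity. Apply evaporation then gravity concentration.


V_post = V_pre − rate·(t/60);  SG_post = 1 + (SG_pre−1)·V_pre/V_post
V_post = 36.7 − 5.4·(90/60) = 28.6000
SG_post = 1 + (1.048 − 1)·36.7/28.6000

1.0616


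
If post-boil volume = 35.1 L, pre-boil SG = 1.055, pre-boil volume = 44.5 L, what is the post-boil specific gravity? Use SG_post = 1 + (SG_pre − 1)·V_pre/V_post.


pts_pre = (1.055 − 1)·1000 = 55.0000
pts_post = 55.0000·44.5/35.1 = 69.7293
SG_post = 1 + 69.7293/1000

1.0697


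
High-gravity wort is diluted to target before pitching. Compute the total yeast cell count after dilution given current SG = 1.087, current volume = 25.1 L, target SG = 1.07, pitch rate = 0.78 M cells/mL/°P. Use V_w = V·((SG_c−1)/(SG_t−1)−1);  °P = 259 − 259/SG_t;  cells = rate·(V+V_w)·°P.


V_w = 25.1·((1.087−1)/(1.07−1)−1) = 6.0957
V_final = 25.1 + 6.0957 = 31.1957
°P = 259 − 259/1.07 = 16.9439
cells = 0.78·31.1957·16.9439

412.2907 billion cells


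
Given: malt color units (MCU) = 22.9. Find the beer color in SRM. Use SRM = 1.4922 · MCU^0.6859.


SRM = 1.4922 · 22.9^0.6859

12.7802 SRM


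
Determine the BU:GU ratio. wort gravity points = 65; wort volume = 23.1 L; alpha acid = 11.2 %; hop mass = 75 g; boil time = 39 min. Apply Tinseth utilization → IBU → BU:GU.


U = 1.65·0.000125^(GP/1000)·(1−e^(−0.04t))/4.15;  IBU = (α/100)·m·U·1000/V;  BU:GU = IBU/GP
U = 1.65·0.000125^(65/1000)·(1−e^(−0.04·39))/4.15 = 0.1751
IBU = (11.2/100)·75·0.1751·1000/23.1 = 63.6729
BU:GU = 63.6729/65

0.9796


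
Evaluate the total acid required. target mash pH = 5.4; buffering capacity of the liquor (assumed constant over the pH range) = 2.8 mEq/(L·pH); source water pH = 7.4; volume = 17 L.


acid = buffering capacity · (pH_source − pH_target) · V
acid = 2.8 · (7.4 − 5.4) · 17

95.2000 mEq


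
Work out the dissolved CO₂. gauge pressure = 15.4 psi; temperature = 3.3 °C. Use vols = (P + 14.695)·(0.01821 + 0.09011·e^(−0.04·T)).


vols = (15.4 + 14.695)·(0.01821 + 0.09011·e^(−0.04·3.3))

2.9245 volumes


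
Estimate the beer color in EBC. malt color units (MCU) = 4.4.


SRM = 1.4922·MCU^0.6859;  EBC = SRM·1.97
SRM = 1.4922·4.4^0.6859 = 4.1226
EBC = 4.1226·1.97

8.1215 EBC


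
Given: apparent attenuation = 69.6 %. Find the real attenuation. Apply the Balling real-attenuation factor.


RA = AA · 0.8192
RA = 69.6 · 0.8192

57.0163 %


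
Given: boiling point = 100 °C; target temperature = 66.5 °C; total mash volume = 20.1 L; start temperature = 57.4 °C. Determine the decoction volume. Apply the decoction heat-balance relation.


V_dec = V_total·(T_target − T_start)/(T_boil − T_start)
V_dec = 20.1·(66.5 − 57.4)/(100 − 57.4)

4.2937 L


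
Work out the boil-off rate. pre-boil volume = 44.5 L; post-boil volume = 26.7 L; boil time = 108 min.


rate = (V_pre − V_post) / (t_min/60)
rate = (44.5 − 26.7) / (108/60)

9.8889 L/hr


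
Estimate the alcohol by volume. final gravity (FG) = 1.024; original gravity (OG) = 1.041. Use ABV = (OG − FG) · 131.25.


ABV = (1.041 − 1.024) · 131.25

2.2312 % ABV


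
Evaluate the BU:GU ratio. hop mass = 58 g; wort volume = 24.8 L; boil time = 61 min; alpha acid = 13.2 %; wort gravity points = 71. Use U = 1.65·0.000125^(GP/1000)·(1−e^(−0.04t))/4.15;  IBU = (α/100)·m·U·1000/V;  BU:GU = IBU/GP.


U = 1.65·0.000125^(71/1000)·(1−e^(−0.04·61))/4.15 = 0.1917
IBU = (13.2/100)·58·0.1917·1000/24.8 = 59.1917
BU:GU = 59.1917/71

0.8337


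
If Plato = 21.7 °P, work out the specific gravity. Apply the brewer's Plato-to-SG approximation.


SG = 259/(259 − P)
SG = 259/(259 − 21.7)

1.0914


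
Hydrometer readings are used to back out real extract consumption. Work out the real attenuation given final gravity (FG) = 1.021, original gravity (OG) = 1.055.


AA = (OG−FG)/(OG−1)·100;  RA = AA·0.8192
AA = (1.055 − 1.021)/(1.055 − 1)·100 = 61.8182
RA = 61.8182·0.8192

50.6415 %


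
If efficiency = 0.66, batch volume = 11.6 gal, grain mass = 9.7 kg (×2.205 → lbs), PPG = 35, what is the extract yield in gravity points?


points = lbs × PPG × eff / vol
lbs = 9.7 × 2.205 = 21.3885
points = 21.3885 × 35 × 0.66 / 11.6

42.5926 points


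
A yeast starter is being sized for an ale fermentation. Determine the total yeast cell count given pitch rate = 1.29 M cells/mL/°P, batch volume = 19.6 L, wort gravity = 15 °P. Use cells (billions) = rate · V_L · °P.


cells = 1.29 · 19.6 · 15

379.2600 billion cells


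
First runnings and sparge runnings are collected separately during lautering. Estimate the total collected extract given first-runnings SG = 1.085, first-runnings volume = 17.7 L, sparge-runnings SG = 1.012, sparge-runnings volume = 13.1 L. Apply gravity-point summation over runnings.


total = Σ (SG_i − 1)·1000·V_i
first = (1.085 − 1)·1000·17.7 = 1504.5000
sparge = (1.012 − 1)·1000·13.1 = 157.2000
total = 1504.5000 + 157.2000

1661.7000 gravity·L


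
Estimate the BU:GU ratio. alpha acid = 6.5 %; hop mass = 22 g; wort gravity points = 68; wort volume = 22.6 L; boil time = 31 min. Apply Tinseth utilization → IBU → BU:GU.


U = 1.65·0.000125^(GP/1000)·(1−e^(−0.04t))/4.15;  IBU = (α/100)·m·U·1000/V;  BU:GU = IBU/GP
U = 1.65·0.000125^(68/1000)·(1−e^(−0.04·31))/4.15 = 0.1533
IBU = (6.5/100)·22·0.1533·1000/22.6 = 9.7026
BU:GU = 9.7026/68

0.1427


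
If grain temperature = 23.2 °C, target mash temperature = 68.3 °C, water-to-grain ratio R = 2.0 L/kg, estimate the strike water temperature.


T_strike = (0.41/R)·(T_mash − T_grain) + T_mash
T_strike = (0.41/2.0)·(68.3 − 23.2) + 68.3

77.5455 °C


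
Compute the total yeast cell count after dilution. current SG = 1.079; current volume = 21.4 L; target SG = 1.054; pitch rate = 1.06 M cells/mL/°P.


V_w = V·((SG_c−1)/(SG_t−1)−1);  °P = 259 − 259/SG_t;  cells = rate·(V+V_w)·°P
V_w = 21.4·((1.079−1)/(1.054−1)−1) = 9.9074
V_final = 21.4 + 9.9074 = 31.3074
°P = 259 − 259/1.054 = 13.2694
cells = 1.06·31.3074·13.2694

440.3580 billion cells


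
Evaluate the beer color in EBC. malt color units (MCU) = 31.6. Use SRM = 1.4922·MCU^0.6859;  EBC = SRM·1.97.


SRM = 1.4922·31.6^0.6859 = 15.9390
EBC = 15.9390·1.97

31.3999 EBC


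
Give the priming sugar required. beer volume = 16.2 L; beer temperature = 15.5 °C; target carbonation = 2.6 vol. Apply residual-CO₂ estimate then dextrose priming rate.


residual = 14.695·(0.01821 + 0.09011·e^(−0.04·T));  sugar = (target − residual)·4.0·V
residual = 14.695·(0.01821 + 0.09011·e^(−0.04·15.5)) = 0.9799
sugar = (2.6 − 0.9799)·4.0·16.2

104.9809 g


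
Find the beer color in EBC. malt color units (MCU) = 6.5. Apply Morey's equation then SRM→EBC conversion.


SRM = 1.4922·MCU^0.6859;  EBC = SRM·1.97
SRM = 1.4922·6.5^0.6859 = 5.3877
EBC = 5.3877·1.97

10.6138 EBC


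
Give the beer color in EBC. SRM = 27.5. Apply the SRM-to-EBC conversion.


EBC = SRM · 1.97
EBC = 27.5 · 1.97

54.1750 EBC


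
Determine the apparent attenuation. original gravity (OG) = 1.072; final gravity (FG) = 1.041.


AA = (OG − FG)/(OG − 1) · 100
AA = (1.072 − 1.041)/(1.072 − 1) · 100

43.0556 %


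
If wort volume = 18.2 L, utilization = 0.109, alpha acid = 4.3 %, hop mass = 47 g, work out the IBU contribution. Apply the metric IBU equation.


IBU = (α/100)·mass·U·1000 / V
IBU = (4.3/100)·47·0.109·1000 / 18.2

12.1038 IBU


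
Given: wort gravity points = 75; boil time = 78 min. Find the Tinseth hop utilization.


U = 1.65·0.000125^(GP/1000) · (1 − e^(−0.04·t))/4.15
bigness = 1.65·0.000125^(75/1000) = 0.8409
boil_factor = (1 − e^(−0.04·78))/4.15 = 0.2303
U = 0.8409 · 0.2303

0.1937


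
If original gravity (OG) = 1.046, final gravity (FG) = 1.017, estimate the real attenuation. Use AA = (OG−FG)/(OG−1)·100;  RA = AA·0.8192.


AA = (1.046 − 1.017)/(1.046 − 1)·100 = 63.0435
RA = 63.0435·0.8192

51.6452 %


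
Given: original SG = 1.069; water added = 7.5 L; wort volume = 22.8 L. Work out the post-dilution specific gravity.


SG_new = 1 + (SG_old − 1)·V_old/(V_old + V_water)
pts = (1.069 − 1)·1000·22.8/(22.8 + 7.5) = 51.9208
SG_new = 1 + 51.9208/1000

1.0519


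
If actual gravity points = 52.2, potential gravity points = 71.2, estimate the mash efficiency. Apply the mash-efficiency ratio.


efficiency = actual / potential × 100
efficiency = 52.2 / 71.2 × 100

73.3146 %


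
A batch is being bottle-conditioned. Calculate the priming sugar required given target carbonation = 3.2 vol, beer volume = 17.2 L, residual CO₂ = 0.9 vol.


sugar = (target − residual)·4.0·V
sugar = (3.2 − 0.9)·4.0·17.2

158.2400 g


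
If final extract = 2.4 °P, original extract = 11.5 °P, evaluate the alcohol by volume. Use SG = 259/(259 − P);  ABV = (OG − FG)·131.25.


OG = 259/(259 − 11.5) = 1.0465
FG = 259/(259 − 2.4) = 1.0094
ABV = (1.0465 − 1.0094)·131.25

4.8709 % ABV


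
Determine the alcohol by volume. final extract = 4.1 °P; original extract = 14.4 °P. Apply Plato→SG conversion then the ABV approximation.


SG = 259/(259 − P);  ABV = (OG − FG)·131.25
OG = 259/(259 − 14.4) = 1.0589
FG = 259/(259 − 4.1) = 1.0161
ABV = (1.0589 − 1.0161)·131.25

5.6158 % ABV


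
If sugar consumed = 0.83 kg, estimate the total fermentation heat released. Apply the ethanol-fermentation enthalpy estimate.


Q = m_sugar · 590 kJ/kg
Q = 0.83 · 590

489.7000 kJ


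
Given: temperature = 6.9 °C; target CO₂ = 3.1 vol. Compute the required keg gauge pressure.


psi = vols/(0.01821 + 0.09011·e^(−0.04·T)) − 14.695
psi = 3.1/(0.01821 + 0.09011·e^(−0.04·6.9)) − 14.695

21.1073 psi


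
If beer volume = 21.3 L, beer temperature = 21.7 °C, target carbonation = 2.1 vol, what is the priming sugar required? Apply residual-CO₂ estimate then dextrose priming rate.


residual = 14.695·(0.01821 + 0.09011·e^(−0.04·T));  sugar = (target − residual)·4.0·V
residual = 14.695·(0.01821 + 0.09011·e^(−0.04·21.7)) = 0.8235
sugar = (2.1 − 0.8235)·4.0·21.3

108.7605 g


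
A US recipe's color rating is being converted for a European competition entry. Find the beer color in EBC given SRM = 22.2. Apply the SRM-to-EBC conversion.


EBC = SRM · 1.97
EBC = 22.2 · 1.97

43.7340 EBC


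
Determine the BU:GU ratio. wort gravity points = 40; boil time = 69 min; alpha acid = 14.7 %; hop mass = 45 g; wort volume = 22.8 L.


U = 1.65·0.000125^(GP/1000)·(1−e^(−0.04t))/4.15;  IBU = (α/100)·m·U·1000/V;  BU:GU = IBU/GP
U = 1.65·0.000125^(40/1000)·(1−e^(−0.04·69))/4.15 = 0.2600
IBU = (14.7/100)·45·0.2600·1000/22.8 = 75.4244
BU:GU = 75.4244/40

1.8856


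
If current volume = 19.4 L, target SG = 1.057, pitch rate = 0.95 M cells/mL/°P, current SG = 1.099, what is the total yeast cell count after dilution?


V_w = V·((SG_c−1)/(SG_t−1)−1);  °P = 259 − 259/SG_t;  cells = rate·(V+V_w)·°P
V_w = 19.4·((1.099−1)/(1.057−1)−1) = 14.2947
V_final = 19.4 + 14.2947 = 33.6947
°P = 259 − 259/1.057 = 13.9669
cells = 0.95·33.6947·13.9669

447.0801 billion cells


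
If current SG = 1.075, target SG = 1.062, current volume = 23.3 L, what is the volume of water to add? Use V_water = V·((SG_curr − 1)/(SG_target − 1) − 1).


V_water = 23.3·((1.075 − 1)/(1.062 − 1) − 1)

4.8855 L


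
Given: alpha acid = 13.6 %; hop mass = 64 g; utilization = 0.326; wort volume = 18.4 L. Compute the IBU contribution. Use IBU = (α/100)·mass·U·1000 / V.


IBU = (13.6/100)·64·0.326·1000 / 18.4

154.2122 IBU


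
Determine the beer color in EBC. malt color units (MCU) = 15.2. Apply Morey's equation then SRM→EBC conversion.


SRM = 1.4922·MCU^0.6859;  EBC = SRM·1.97
SRM = 1.4922·15.2^0.6859 = 9.6484
EBC = 9.6484·1.97

19.0073 EBC


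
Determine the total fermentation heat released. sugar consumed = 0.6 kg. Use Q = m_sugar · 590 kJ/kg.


Q = 0.6 · 590

354.0000 kJ


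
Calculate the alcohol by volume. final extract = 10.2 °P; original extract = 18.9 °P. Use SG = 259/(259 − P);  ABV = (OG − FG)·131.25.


OG = 259/(259 − 18.9) = 1.0787
FG = 259/(259 − 10.2) = 1.0410
ABV = (1.0787 − 1.0410)·131.25

4.9508 % ABV


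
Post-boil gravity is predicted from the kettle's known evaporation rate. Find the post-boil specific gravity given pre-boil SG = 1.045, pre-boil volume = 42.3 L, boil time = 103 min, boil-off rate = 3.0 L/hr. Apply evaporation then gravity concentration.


V_post = V_pre − rate·(t/60);  SG_post = 1 + (SG_pre−1)·V_pre/V_post
V_post = 42.3 − 3.0·(103/60) = 37.1500
SG_post = 1 + (1.045 − 1)·42.3/37.1500

1.0512


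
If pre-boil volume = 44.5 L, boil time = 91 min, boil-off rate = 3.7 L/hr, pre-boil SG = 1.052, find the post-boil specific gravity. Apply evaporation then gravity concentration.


V_post = V_pre − rate·(t/60);  SG_post = 1 + (SG_pre−1)·V_pre/V_post
V_post = 44.5 − 3.7·(91/60) = 38.8883
SG_post = 1 + (1.052 − 1)·44.5/38.8883

1.0595


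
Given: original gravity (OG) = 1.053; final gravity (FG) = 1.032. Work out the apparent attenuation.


AA = (OG − FG)/(OG − 1) · 100
AA = (1.053 − 1.032)/(1.053 − 1) · 100

39.6226 %


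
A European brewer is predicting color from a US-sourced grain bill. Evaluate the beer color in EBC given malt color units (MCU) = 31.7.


SRM = 1.4922·MCU^0.6859;  EBC = SRM·1.97
SRM = 1.4922·31.7^0.6859 = 15.9736
EBC = 15.9736·1.97

31.4680 EBC


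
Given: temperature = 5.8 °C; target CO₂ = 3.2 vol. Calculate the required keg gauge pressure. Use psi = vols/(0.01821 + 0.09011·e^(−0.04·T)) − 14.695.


psi = 3.2/(0.01821 + 0.09011·e^(−0.04·5.8)) − 14.695

20.9944 psi


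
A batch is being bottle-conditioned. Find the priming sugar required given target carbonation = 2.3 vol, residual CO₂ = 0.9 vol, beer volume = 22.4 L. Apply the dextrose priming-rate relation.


sugar = (target − residual)·4.0·V
sugar = (2.3 − 0.9)·4.0·22.4

125.4400 g


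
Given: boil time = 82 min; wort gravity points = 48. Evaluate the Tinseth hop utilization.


U = 1.65·0.000125^(GP/1000) · (1 − e^(−0.04·t))/4.15
bigness = 1.65·0.000125^(48/1000) = 1.0719
boil_factor = (1 − e^(−0.04·82))/4.15 = 0.2319
U = 1.0719 · 0.2319

0.2486


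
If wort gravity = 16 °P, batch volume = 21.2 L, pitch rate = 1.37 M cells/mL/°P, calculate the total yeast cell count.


cells (billions) = rate · V_L · °P
cells = 1.37 · 21.2 · 16

464.7040 billion cells


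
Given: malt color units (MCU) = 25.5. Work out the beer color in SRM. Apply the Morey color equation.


SRM = 1.4922 · MCU^0.6859
SRM = 1.4922 · 25.5^0.6859

13.7586 SRM


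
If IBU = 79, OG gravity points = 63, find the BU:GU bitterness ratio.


BU:GU = IBU / OG_points
BU:GU = 79 / 63

1.2540


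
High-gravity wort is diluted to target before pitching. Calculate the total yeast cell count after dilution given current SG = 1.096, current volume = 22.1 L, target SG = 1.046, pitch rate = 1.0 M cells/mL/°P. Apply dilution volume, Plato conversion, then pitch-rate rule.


V_w = V·((SG_c−1)/(SG_t−1)−1);  °P = 259 − 259/SG_t;  cells = rate·(V+V_w)·°P
V_w = 22.1·((1.096−1)/(1.046−1)−1) = 24.0217
V_final = 22.1 + 24.0217 = 46.1217
°P = 259 − 259/1.046 = 11.3901
cells = 1.0·46.1217·11.3901

525.3293 billion cells


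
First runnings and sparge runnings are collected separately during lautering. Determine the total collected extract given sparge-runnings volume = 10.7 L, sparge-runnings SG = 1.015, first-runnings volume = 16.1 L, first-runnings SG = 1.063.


total = Σ (SG_i − 1)·1000·V_i
first = (1.063 − 1)·1000·16.1 = 1014.3000
sparge = (1.015 − 1)·1000·10.7 = 160.5000
total = 1014.3000 + 160.5000

1174.8000 gravity·L


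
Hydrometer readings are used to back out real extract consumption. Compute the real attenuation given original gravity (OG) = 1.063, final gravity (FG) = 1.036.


AA = (OG−FG)/(OG−1)·100;  RA = AA·0.8192
AA = (1.063 − 1.036)/(1.063 − 1)·100 = 42.8571
RA = 42.8571·0.8192

35.1086 %


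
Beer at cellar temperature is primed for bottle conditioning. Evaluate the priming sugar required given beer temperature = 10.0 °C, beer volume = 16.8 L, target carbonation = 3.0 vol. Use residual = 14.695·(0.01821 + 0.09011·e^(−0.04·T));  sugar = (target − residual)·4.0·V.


residual = 14.695·(0.01821 + 0.09011·e^(−0.04·10.0)) = 1.1552
sugar = (3.0 − 1.1552)·4.0·16.8

123.9698 g


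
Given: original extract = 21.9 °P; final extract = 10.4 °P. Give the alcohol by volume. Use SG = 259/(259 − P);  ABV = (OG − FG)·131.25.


OG = 259/(259 − 21.9) = 1.0924
FG = 259/(259 − 10.4) = 1.0418
ABV = (1.0924 − 1.0418)·131.25

6.6323 % ABV


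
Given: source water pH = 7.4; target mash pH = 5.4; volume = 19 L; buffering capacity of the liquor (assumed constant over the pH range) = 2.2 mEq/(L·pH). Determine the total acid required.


acid = buffering capacity · (pH_source − pH_target) · V
acid = 2.2 · (7.4 − 5.4) · 19

83.6000 mEq


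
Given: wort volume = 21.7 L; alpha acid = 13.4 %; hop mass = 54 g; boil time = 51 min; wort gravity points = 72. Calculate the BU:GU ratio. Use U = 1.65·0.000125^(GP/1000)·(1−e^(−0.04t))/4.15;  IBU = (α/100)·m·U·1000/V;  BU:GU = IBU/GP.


U = 1.65·0.000125^(72/1000)·(1−e^(−0.04·51))/4.15 = 0.1811
IBU = (13.4/100)·54·0.1811·1000/21.7 = 60.3889
BU:GU = 60.3889/72

0.8387


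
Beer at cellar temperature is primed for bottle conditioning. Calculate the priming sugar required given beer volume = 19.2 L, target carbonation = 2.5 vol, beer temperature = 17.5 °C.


residual = 14.695·(0.01821 + 0.09011·e^(−0.04·T));  sugar = (target − residual)·4.0·V
residual = 14.695·(0.01821 + 0.09011·e^(−0.04·17.5)) = 0.9252
sugar = (2.5 − 0.9252)·4.0·19.2

120.9479 g


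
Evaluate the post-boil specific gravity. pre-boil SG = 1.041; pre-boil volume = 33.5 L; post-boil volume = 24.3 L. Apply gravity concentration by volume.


SG_post = 1 + (SG_pre − 1)·V_pre/V_post
pts_pre = (1.041 − 1)·1000 = 41.0000
pts_post = 41.0000·33.5/24.3 = 56.5226
SG_post = 1 + 56.5226/1000

1.0565


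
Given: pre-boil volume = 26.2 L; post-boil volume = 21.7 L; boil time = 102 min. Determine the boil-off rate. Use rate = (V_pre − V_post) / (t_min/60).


rate = (26.2 − 21.7) / (102/60)

2.6471 L/hr


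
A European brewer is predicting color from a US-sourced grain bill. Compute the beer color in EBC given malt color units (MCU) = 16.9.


SRM = 1.4922·MCU^0.6859;  EBC = SRM·1.97
SRM = 1.4922·16.9^0.6859 = 10.3761
EBC = 10.3761·1.97

20.4409 EBC


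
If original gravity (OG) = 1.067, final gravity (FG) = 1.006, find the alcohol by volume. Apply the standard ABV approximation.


ABV = (OG − FG) · 131.25
ABV = (1.067 − 1.006) · 131.25

8.0062 % ABV


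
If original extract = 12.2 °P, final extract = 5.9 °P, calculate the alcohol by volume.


SG = 259/(259 − P);  ABV = (OG − FG)·131.25
OG = 259/(259 − 12.2) = 1.0494
FG = 259/(259 − 5.9) = 1.0233
ABV = (1.0494 − 1.0233)·131.25

3.4285 % ABV


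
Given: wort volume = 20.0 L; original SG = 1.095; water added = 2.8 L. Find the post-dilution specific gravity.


SG_new = 1 + (SG_old − 1)·V_old/(V_old + V_water)
pts = (1.095 − 1)·1000·20.0/(20.0 + 2.8) = 83.3333
SG_new = 1 + 83.3333/1000

1.0833


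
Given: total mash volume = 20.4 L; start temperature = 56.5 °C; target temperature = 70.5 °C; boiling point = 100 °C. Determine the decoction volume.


V_dec = V_total·(T_target − T_start)/(T_boil − T_start)
V_dec = 20.4·(70.5 − 56.5)/(100 − 56.5)

6.5655 L


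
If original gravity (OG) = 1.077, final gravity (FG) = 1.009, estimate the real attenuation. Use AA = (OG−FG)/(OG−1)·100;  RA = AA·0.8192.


AA = (1.077 − 1.009)/(1.077 − 1)·100 = 88.3117
RA = 88.3117·0.8192

72.3449 %


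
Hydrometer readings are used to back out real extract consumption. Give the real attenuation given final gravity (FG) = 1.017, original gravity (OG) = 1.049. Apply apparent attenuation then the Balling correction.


AA = (OG−FG)/(OG−1)·100;  RA = AA·0.8192
AA = (1.049 − 1.017)/(1.049 − 1)·100 = 65.3061
RA = 65.3061·0.8192

53.4988 %


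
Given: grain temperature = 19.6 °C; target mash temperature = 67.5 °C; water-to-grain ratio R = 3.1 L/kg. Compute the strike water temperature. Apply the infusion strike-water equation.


T_strike = (0.41/R)·(T_mash − T_grain) + T_mash
T_strike = (0.41/3.1)·(67.5 − 19.6) + 67.5

73.8352 °C


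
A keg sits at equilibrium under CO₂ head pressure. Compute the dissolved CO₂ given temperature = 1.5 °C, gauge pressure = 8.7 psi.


vols = (P + 14.695)·(0.01821 + 0.09011·e^(−0.04·T))
vols = (8.7 + 14.695)·(0.01821 + 0.09011·e^(−0.04·1.5))

2.4114 volumes


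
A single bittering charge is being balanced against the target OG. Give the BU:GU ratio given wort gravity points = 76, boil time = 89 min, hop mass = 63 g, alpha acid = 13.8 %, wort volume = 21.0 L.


U = 1.65·0.000125^(GP/1000)·(1−e^(−0.04t))/4.15;  IBU = (α/100)·m·U·1000/V;  BU:GU = IBU/GP
U = 1.65·0.000125^(76/1000)·(1−e^(−0.04·89))/4.15 = 0.1951
IBU = (13.8/100)·63·0.1951·1000/21.0 = 80.7740
BU:GU = 80.7740/76

1.0628


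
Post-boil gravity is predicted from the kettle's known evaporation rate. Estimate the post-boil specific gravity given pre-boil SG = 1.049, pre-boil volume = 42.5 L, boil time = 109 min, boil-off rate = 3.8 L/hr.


V_post = V_pre − rate·(t/60);  SG_post = 1 + (SG_pre−1)·V_pre/V_post
V_post = 42.5 − 3.8·(109/60) = 35.5967
SG_post = 1 + (1.049 − 1)·42.5/35.5967

1.0585


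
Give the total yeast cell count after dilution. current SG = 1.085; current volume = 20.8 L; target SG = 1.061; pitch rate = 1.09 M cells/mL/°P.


V_w = V·((SG_c−1)/(SG_t−1)−1);  °P = 259 − 259/SG_t;  cells = rate·(V+V_w)·°P
V_w = 20.8·((1.085−1)/(1.061−1)−1) = 8.1836
V_final = 20.8 + 8.1836 = 28.9836
°P = 259 − 259/1.061 = 14.8907
cells = 1.09·28.9836·14.8907

470.4280 billion cells


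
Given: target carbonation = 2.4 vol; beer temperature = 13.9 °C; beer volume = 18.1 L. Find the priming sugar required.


residual = 14.695·(0.01821 + 0.09011·e^(−0.04·T));  sugar = (target − residual)·4.0·V
residual = 14.695·(0.01821 + 0.09011·e^(−0.04·13.9)) = 1.0270
sugar = (2.4 − 1.0270)·4.0·18.1

99.4050 g


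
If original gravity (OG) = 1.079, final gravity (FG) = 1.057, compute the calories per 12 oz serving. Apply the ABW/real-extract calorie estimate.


ABW = (OG−FG)·131.25·0.79/FG;  °P = 259 − 259/SG (for OG→OE and FG→AE);  RE = 0.1808·OE + 0.8192·AE;  Cal = (6.9·ABW + 4·(RE−0.1))·FG·3.55
ABW = (1.079 − 1.057)·131.25·0.79/1.057 = 2.1581
OE = 259 − 259/1.079 = 18.9629 °P
AE = 259 − 259/1.057 = 13.9669 °P
RE = 0.1808·18.9629 + 0.8192·13.9669 = 14.8702 °P
Cal = (6.9·2.1581 + 4·(14.8702−0.1))·1.057·3.55

277.5676 kcal
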